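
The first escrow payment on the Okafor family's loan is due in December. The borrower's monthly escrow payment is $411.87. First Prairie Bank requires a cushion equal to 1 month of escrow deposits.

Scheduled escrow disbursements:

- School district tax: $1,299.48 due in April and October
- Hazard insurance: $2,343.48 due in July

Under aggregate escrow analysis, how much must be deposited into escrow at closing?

$823.74

Cushion = 1 × $411.87 = $411.87
Trial balance (start $0, +$411.87 each month, − disbursements):
  Dec: +$411.87 → $411.87
  Jan: +$411.87 → $823.74
  Feb: +$411.87 → $1,235.61
  Mar: +$411.87 → $1,647.48
  Apr: +$411.87 − $1,299.48 → $759.87
  May: +$411.87 → $1,171.74
  Jun: +$411.87 → $1,583.61
  Jul: +$411.87 − $2,343.48 → -$348.00
  Aug: +$411.87 → $63.87
  Sep: +$411.87 → $475.74
  Oct: +$411.87 − $1,299.48 → -$411.87
  Nov: +$411.87 → $0.00
Lowest trial balance = -$411.87 (Oct)
Initial deposit = cushion − low point = $411.87 − (-$411.87) = $823.74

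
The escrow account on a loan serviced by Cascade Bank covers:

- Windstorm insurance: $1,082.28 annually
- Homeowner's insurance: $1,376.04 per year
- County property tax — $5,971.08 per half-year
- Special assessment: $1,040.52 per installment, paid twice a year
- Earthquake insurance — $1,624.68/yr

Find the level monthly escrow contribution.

$1,508.85

Windstorm insurance = $1,082.28/yr
Homeowner's insurance = $1,376.04/yr
County property tax = $5,971.08 × 2 = $11,942.16/yr
Special assessment = $1,040.52 × 2 = $2,081.04/yr
Earthquake insurance = $1,624.68/yr
Total per year = $1,082.28 + $1,376.04 + $11,942.16 + $2,081.04 + $1,624.68 = $18,106.20
Monthly = $18,106.20 / 12 = $1,508.85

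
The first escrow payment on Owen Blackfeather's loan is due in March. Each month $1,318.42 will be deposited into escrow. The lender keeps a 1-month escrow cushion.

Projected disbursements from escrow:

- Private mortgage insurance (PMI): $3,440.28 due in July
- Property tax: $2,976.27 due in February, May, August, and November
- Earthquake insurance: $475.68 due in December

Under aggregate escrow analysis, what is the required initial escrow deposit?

$2,800.72

Cushion = 1 × $1,318.42 = $1,318.42
Trial balance (start $0, +$1,318.42 each month, − disbursements):
  Mar: +$1,318.42 → $1,318.42
  Apr: +$1,318.42 → $2,636.84
  May: +$1,318.42 − $2,976.27 → $978.99
  Jun: +$1,318.42 → $2,297.41
  Jul: +$1,318.42 − $3,440.28 → $175.55
  Aug: +$1,318.42 − $2,976.27 → -$1,482.30
  Sep: +$1,318.42 → -$163.88
  Oct: +$1,318.42 → $1,154.54
  Nov: +$1,318.42 − $2,976.27 → -$503.31
  Dec: +$1,318.42 − $475.68 → $339.43
  Jan: +$1,318.42 → $1,657.85
  Feb: +$1,318.42 − $2,976.27 → $0.00
Lowest trial balance = -$1,482.30 (Aug)
Initial deposit = cushion − low point = $1,318.42 − (-$1,482.30) = $2,800.72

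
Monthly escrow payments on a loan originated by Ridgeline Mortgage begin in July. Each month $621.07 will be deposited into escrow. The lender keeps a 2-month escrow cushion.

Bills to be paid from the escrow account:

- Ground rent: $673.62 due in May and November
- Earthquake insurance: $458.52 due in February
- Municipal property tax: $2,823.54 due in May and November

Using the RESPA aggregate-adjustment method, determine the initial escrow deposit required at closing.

Cushion = 2 × $621.07 = $1,242.14
Trial balance (start $0, +$621.07 each month, − disbursements):
  Jul: +$621.07 → $621.07
  Aug: +$621.07 → $1,242.14
  Sep: +$621.07 → $1,863.21
  Oct: +$621.07 → $2,484.28
  Nov: +$621.07 − $3,497.16 → -$391.81
  Dec: +$621.07 → $229.26
  Jan: +$621.07 → $850.33
  Feb: +$621.07 − $458.52 → $1,012.88
  Mar: +$621.07 → $1,633.95
  Apr: +$621.07 → $2,255.02
  May: +$621.07 − $3,497.16 → -$621.07
  Jun: +$621.07 → $0.00
Lowest trial balance = -$621.07 (May)
Initial deposit = cushion − low point = $1,242.14 − (-$621.07) = $1,863.21

$1,863.21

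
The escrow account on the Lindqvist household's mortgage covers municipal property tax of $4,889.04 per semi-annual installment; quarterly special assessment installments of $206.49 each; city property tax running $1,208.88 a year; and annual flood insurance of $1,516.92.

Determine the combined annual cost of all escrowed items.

$13,329.84

Municipal property tax — $4,889.04 × 2 = $9,778.08
Special assessment — $206.49 × 4 = $825.96
City property tax — $1,208.88
Flood insurance — $1,516.92
Annual escrow total = $13,329.84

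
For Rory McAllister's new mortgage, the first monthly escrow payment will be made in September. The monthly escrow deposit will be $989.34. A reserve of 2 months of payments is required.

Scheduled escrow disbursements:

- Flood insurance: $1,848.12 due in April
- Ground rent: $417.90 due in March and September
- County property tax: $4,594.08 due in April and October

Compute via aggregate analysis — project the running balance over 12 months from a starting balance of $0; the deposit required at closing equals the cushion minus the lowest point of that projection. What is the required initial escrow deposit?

Cushion = 2 × $989.34 = $1,978.68
Trial balance (start $0, +$989.34 each month, − disbursements):
  Sep: +$989.34 − $417.90 → $571.44
  Oct: +$989.34 − $4,594.08 → -$3,033.30
  Nov: +$989.34 → -$2,043.96
  Dec: +$989.34 → -$1,054.62
  Jan: +$989.34 → -$65.28
  Feb: +$989.34 → $924.06
  Mar: +$989.34 − $417.90 → $1,495.50
  Apr: +$989.34 − $6,442.20 → -$3,957.36
  May: +$989.34 → -$2,968.02
  Jun: +$989.34 → -$1,978.68
  Jul: +$989.34 → -$989.34
  Aug: +$989.34 → $0.00
Lowest trial balance = -$3,957.36 (Apr)
Initial deposit = cushion − low point = $1,978.68 − (-$3,957.36) = $5,936.04

$5,936.04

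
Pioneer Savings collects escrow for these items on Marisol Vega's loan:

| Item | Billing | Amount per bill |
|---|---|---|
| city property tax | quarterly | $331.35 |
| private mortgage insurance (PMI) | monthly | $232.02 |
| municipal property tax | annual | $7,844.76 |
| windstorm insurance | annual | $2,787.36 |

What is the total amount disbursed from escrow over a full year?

City property tax: $331.35 × 4 = $1,325.40 annually
Private mortgage insurance (PMI): $232.02 × 12 = $2,784.24 annually
Municipal property tax: $7,844.76 annually
Windstorm insurance: $2,787.36 annually
Annual escrow total = $14,741.76

$14,741.76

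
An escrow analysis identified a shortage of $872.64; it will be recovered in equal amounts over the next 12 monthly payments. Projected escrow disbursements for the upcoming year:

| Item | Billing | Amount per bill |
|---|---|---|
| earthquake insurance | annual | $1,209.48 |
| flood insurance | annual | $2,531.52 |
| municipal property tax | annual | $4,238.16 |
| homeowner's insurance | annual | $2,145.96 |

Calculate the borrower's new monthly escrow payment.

Earthquake insurance = $1,209.48 annually
Flood insurance = $2,531.52 annually
Municipal property tax = $4,238.16 annually
Homeowner's insurance = $2,145.96 annually
Combined annual = $1,209.48 + $2,531.52 + $4,238.16 + $2,145.96 = $10,125.12
Per month = $10,125.12 / 12 = $843.76
Monthly shortage recovery: $872.64 ÷ 12 = $72.72
Adjusted monthly = $843.76 + $72.72 = $916.48

$916.48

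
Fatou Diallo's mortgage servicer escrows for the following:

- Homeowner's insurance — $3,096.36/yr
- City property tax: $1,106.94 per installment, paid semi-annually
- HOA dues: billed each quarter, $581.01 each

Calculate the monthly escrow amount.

Homeowner's insurance — $3,096.36
City property tax — $1,106.94 × 2 = $2,213.88
HOA dues — $581.01 × 4 = $2,324.04
Yearly total = $3,096.36 + $2,213.88 + $2,324.04 = $7,634.28
Monthly = $7,634.28 ÷ 12 = $636.19

$636.19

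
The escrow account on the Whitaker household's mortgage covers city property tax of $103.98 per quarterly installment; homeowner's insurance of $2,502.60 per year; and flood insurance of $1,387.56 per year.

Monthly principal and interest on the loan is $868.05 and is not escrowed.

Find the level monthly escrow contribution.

City property tax: $103.98 × 4 = $415.92 annually
Homeowner's insurance: $2,502.60 annually
Flood insurance: $1,387.56 annually
Yearly total = $415.92 + $2,502.60 + $1,387.56 = $4,306.08
Per month = $4,306.08 ÷ 12 = $358.84

$358.84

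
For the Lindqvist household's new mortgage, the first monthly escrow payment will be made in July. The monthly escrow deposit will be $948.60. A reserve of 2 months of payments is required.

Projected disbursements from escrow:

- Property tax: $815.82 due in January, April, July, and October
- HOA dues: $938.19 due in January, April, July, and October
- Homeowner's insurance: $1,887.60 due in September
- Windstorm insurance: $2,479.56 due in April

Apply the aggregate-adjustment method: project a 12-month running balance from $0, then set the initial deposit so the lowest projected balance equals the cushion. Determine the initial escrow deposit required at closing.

Cushion = 2 × $948.60 = $1,897.20
Trial balance (start $0, +$948.60 each month, − disbursements):
  Jul: +$948.60 − $1,754.01 → -$805.41
  Aug: +$948.60 → $143.19
  Sep: +$948.60 − $1,887.60 → -$795.81
  Oct: +$948.60 − $1,754.01 → -$1,601.22
  Nov: +$948.60 → -$652.62
  Dec: +$948.60 → $295.98
  Jan: +$948.60 − $1,754.01 → -$509.43
  Feb: +$948.60 → $439.17
  Mar: +$948.60 → $1,387.77
  Apr: +$948.60 − $4,233.57 → -$1,897.20
  May: +$948.60 → -$948.60
  Jun: +$948.60 → $0.00
Lowest trial balance = -$1,897.20 (Apr)
Initial deposit = cushion − low point = $1,897.20 − (-$1,897.20) = $3,794.40

$3,794.40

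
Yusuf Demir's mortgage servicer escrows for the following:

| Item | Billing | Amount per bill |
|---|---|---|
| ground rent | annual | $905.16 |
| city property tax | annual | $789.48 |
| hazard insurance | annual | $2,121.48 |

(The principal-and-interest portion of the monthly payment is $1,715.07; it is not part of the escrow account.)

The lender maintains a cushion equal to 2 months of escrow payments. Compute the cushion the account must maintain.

$636.02

Ground rent — $905.16 per year
City property tax — $789.48 per year
Hazard insurance — $2,121.48 per year
Yearly total = $3,816.12
Monthly escrow = $3,816.12 / 12 = $318.01
Reserve = 2 × $318.01 = $636.02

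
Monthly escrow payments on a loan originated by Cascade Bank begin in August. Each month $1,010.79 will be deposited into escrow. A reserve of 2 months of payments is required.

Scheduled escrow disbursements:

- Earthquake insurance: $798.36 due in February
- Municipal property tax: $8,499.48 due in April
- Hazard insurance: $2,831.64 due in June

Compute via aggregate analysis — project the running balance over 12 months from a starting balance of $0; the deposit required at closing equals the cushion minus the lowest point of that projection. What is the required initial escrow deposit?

Cushion = 2 × $1,010.79 = $2,021.58
Trial balance (start $0, +$1,010.79 each month, − disbursements):
  Aug: +$1,010.79 → $1,010.79
  Sep: +$1,010.79 → $2,021.58
  Oct: +$1,010.79 → $3,032.37
  Nov: +$1,010.79 → $4,043.16
  Dec: +$1,010.79 → $5,053.95
  Jan: +$1,010.79 → $6,064.74
  Feb: +$1,010.79 − $798.36 → $6,277.17
  Mar: +$1,010.79 → $7,287.96
  Apr: +$1,010.79 − $8,499.48 → -$200.73
  May: +$1,010.79 → $810.06
  Jun: +$1,010.79 − $2,831.64 → -$1,010.79
  Jul: +$1,010.79 → $0.00
Lowest trial balance = -$1,010.79 (Jun)
Initial deposit = cushion − low point = $2,021.58 − (-$1,010.79) = $3,032.37

$3,032.37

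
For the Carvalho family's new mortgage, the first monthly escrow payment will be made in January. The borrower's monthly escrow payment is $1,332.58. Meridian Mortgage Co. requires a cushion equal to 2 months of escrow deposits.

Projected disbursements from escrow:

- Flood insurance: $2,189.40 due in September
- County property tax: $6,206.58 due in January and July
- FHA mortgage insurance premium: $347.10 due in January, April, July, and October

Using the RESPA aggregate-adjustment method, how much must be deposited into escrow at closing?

$7,886.26

Cushion = 2 × $1,332.58 = $2,665.16
Trial balance (start $0, +$1,332.58 each month, − disbursements):
  Jan: +$1,332.58 − $6,553.68 → -$5,221.10
  Feb: +$1,332.58 → -$3,888.52
  Mar: +$1,332.58 → -$2,555.94
  Apr: +$1,332.58 − $347.10 → -$1,570.46
  May: +$1,332.58 → -$237.88
  Jun: +$1,332.58 → $1,094.70
  Jul: +$1,332.58 − $6,553.68 → -$4,126.40
  Aug: +$1,332.58 → -$2,793.82
  Sep: +$1,332.58 − $2,189.40 → -$3,650.64
  Oct: +$1,332.58 − $347.10 → -$2,665.16
  Nov: +$1,332.58 → -$1,332.58
  Dec: +$1,332.58 → $0.00
Lowest trial balance = -$5,221.10 (Jan)
Initial deposit = cushion − low point = $2,665.16 − (-$5,221.10) = $7,886.26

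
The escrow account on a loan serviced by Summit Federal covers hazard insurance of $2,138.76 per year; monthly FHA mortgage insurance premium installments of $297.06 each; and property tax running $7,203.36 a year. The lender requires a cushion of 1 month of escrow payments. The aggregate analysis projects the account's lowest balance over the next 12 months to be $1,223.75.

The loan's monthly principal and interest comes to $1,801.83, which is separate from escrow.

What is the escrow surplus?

$148.18

Hazard insurance — $2,138.76/yr
FHA mortgage insurance premium — $297.06 × 12 = $3,564.72/yr
Property tax — $7,203.36/yr
Yearly total = $2,138.76 + $3,564.72 + $7,203.36 = $12,906.84
Monthly escrow = $12,906.84 ÷ 12 = $1,075.57
Required cushion = 1 × $1,075.57 = $1,075.57
Excess over cushion: $1,223.75 − $1,075.57 = $148.18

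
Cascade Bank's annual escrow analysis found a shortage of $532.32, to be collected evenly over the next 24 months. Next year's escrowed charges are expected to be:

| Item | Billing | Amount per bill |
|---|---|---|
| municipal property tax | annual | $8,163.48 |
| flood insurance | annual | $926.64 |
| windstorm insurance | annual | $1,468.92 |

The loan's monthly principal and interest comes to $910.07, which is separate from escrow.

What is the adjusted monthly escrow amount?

$902.10

Municipal property tax: $8,163.48/yr
Flood insurance: $926.64/yr
Windstorm insurance: $1,468.92/yr
Combined annual = $8,163.48 + $926.64 + $1,468.92 = $10,559.04
Base monthly escrow = $10,559.04 ÷ 12 = $879.92
Shortage per month = $532.32 ÷ 24 = $22.18
Adjusted monthly = $879.92 + $22.18 = $902.10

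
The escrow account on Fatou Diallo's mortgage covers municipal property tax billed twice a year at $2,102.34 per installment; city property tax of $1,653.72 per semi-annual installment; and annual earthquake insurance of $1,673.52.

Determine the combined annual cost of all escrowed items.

Municipal property tax: $2,102.34 × 2 = $4,204.68
City property tax: $1,653.72 × 2 = $3,307.44
Earthquake insurance: $1,673.52
Combined annual = $4,204.68 + $3,307.44 + $1,673.52 = $9,185.64

$9,185.64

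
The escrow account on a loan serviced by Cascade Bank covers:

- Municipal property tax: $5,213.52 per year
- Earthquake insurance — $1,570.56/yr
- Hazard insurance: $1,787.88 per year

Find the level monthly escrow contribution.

Municipal property tax: $5,213.52
Earthquake insurance: $1,570.56
Hazard insurance: $1,787.88
Total per year = $5,213.52 + $1,570.56 + $1,787.88 = $8,571.96
Monthly = $8,571.96 ÷ 12 = $714.33

$714.33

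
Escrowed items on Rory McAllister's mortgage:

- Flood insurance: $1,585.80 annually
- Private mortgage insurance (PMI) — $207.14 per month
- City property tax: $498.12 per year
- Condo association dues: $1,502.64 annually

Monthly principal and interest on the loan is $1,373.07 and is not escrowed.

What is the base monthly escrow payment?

$506.02

Flood insurance: $1,585.80 annually
Private mortgage insurance (PMI): $207.14 × 12 = $2,485.68 annually
City property tax: $498.12 annually
Condo association dues: $1,502.64 annually
Total per year = $6,072.24
Monthly = $6,072.24 ÷ 12 = $506.02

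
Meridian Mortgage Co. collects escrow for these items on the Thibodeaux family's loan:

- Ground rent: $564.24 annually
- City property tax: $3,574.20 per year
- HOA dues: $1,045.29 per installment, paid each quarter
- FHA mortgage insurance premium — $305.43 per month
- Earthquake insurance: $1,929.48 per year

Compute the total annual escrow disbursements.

$13,914.24

Ground rent = $564.24
City property tax = $3,574.20
HOA dues = $1,045.29 × 4 = $4,181.16
FHA mortgage insurance premium = $305.43 × 12 = $3,665.16
Earthquake insurance = $1,929.48
Total annual escrow = $564.24 + $3,574.20 + $4,181.16 + $3,665.16 + $1,929.48 = $13,914.24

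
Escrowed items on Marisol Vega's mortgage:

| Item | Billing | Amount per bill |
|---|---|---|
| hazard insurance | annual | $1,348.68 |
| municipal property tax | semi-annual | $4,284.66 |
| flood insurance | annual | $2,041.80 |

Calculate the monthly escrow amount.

$996.65

Hazard insurance — $1,348.68
Municipal property tax — $4,284.66 × 2 = $8,569.32
Flood insurance — $2,041.80
Yearly total = $1,348.68 + $8,569.32 + $2,041.80 = $11,959.80
Per month = $11,959.80 / 12 = $996.65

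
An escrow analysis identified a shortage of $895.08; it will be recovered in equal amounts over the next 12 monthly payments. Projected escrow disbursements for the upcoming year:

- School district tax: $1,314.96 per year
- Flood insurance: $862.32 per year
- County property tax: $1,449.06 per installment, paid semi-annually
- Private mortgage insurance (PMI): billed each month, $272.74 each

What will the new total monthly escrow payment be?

School district tax: $1,314.96
Flood insurance: $862.32
County property tax: $1,449.06 × 2 = $2,898.12
Private mortgage insurance (PMI): $272.74 × 12 = $3,272.88
Combined annual = $8,348.28
Base monthly escrow = $8,348.28 ÷ 12 = $695.69
Shortage per month = $895.08 / 12 = $74.59
New monthly escrow = $695.69 + $74.59 = $770.28

$770.28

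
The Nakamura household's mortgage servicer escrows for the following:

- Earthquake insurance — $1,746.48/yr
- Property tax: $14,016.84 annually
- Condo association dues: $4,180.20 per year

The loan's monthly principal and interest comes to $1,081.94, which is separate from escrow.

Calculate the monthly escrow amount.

$1,661.96

Earthquake insurance = $1,746.48
Property tax = $14,016.84
Condo association dues = $4,180.20
Total per year = $19,943.52
Monthly escrow = $19,943.52 ÷ 12 = $1,661.96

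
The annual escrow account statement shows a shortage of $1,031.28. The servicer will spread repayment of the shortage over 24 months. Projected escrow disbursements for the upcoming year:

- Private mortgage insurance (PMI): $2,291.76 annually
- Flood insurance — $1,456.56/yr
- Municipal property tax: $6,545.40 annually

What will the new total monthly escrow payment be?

Private mortgage insurance (PMI) — $2,291.76
Flood insurance — $1,456.56
Municipal property tax — $6,545.40
Total per year = $2,291.76 + $1,456.56 + $6,545.40 = $10,293.72
Monthly escrow = $10,293.72 / 12 = $857.81
Shortage spread = $1,031.28 ÷ 24 = $42.97/mo
Adjusted monthly = $857.81 + $42.97 = $900.78

$900.78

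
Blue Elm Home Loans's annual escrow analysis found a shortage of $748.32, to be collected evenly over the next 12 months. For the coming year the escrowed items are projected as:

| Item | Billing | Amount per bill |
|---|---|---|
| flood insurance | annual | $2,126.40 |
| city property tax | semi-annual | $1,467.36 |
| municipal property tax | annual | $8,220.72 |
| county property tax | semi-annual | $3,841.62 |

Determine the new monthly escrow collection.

$1,809.45

Flood insurance = $2,126.40
City property tax = $1,467.36 × 2 = $2,934.72
Municipal property tax = $8,220.72
County property tax = $3,841.62 × 2 = $7,683.24
Combined annual = $2,126.40 + $2,934.72 + $8,220.72 + $7,683.24 = $20,965.08
Per month = $20,965.08 ÷ 12 = $1,747.09
Monthly shortage recovery: $748.32 ÷ 12 = $62.36
Adjusted monthly = $1,747.09 + $62.36 = $1,809.45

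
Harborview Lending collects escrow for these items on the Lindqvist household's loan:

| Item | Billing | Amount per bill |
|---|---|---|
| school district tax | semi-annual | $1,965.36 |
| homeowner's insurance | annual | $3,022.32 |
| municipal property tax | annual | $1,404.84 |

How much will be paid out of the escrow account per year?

School district tax — $1,965.36 × 2 = $3,930.72/yr
Homeowner's insurance — $3,022.32/yr
Municipal property tax — $1,404.84/yr
Annual escrow total = $8,357.88

$8,357.88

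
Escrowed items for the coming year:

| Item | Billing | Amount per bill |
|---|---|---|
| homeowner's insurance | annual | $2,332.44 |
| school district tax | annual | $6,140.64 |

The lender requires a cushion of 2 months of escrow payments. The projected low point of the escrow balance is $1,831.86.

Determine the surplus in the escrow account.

Homeowner's insurance = $2,332.44
School district tax = $6,140.64
Total per year = $8,473.08
Per month = $8,473.08 ÷ 12 = $706.09
Required reserve = 2 × $706.09 = $1,412.18
Excess over cushion: $1,831.86 − $1,412.18 = $419.68

$419.68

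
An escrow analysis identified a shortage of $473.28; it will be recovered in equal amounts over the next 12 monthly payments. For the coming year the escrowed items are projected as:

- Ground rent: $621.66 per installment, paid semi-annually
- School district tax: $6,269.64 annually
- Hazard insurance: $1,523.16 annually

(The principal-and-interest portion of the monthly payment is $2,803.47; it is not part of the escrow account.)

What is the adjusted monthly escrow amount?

Ground rent — $621.66 × 2 = $1,243.32 annually
School district tax — $6,269.64 annually
Hazard insurance — $1,523.16 annually
Total per year = $9,036.12
Per month = $9,036.12 / 12 = $753.01
Shortage spread = $473.28 ÷ 12 = $39.44/mo
New monthly escrow = $753.01 + $39.44 = $792.45

$792.45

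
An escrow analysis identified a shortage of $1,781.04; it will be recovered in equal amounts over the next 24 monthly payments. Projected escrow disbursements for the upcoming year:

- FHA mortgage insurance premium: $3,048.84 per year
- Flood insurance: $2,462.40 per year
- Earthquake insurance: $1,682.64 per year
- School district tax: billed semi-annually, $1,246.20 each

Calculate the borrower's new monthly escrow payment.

FHA mortgage insurance premium = $3,048.84
Flood insurance = $2,462.40
Earthquake insurance = $1,682.64
School district tax = $1,246.20 × 2 = $2,492.40
Yearly total = $3,048.84 + $2,462.40 + $1,682.64 + $2,492.40 = $9,686.28
Base monthly escrow = $9,686.28 / 12 = $807.19
Monthly shortage recovery: $1,781.04 ÷ 24 = $74.21
Adjusted monthly = $807.19 + $74.21 = $881.40

$881.40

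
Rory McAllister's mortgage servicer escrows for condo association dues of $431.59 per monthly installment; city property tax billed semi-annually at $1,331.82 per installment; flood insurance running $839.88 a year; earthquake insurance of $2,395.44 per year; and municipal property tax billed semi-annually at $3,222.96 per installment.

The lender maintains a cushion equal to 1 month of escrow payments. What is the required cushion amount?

Condo association dues — $431.59 × 12 = $5,179.08 per year
City property tax — $1,331.82 × 2 = $2,663.64 per year
Flood insurance — $839.88 per year
Earthquake insurance — $2,395.44 per year
Municipal property tax — $3,222.96 × 2 = $6,445.92 per year
Combined annual = $5,179.08 + $2,663.64 + $839.88 + $2,395.44 + $6,445.92 = $17,523.96
Base monthly escrow = $17,523.96 / 12 = $1,460.33
Cushion = 1 × $1,460.33 = $1,460.33

$1,460.33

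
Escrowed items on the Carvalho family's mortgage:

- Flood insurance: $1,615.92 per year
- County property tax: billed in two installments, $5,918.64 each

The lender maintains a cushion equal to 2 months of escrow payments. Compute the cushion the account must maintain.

Flood insurance — $1,615.92 annually
County property tax — $5,918.64 × 2 = $11,837.28 annually
Total annual escrow = $1,615.92 + $11,837.28 = $13,453.20
Monthly = $13,453.20 ÷ 12 = $1,121.10
Required cushion = 2 × $1,121.10 = $2,242.20

$2,242.20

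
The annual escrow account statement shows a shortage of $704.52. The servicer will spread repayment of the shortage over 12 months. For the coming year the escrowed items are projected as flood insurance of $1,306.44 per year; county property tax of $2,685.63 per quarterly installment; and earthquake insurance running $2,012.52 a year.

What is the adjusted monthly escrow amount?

$1,230.50

Flood insurance = $1,306.44 per year
County property tax = $2,685.63 × 4 = $10,742.52 per year
Earthquake insurance = $2,012.52 per year
Total annual escrow = $14,061.48
Base monthly escrow = $14,061.48 / 12 = $1,171.79
Shortage spread = $704.52 ÷ 12 = $58.71/mo
New monthly escrow = $1,171.79 + $58.71 = $1,230.50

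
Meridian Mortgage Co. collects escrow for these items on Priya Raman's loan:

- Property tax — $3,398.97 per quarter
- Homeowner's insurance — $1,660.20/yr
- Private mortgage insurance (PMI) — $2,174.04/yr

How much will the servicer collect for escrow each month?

Property tax — $3,398.97 × 4 = $13,595.88
Homeowner's insurance — $1,660.20
Private mortgage insurance (PMI) — $2,174.04
Annual escrow total = $13,595.88 + $1,660.20 + $2,174.04 = $17,430.12
Monthly escrow = $17,430.12 ÷ 12 = $1,452.51

$1,452.51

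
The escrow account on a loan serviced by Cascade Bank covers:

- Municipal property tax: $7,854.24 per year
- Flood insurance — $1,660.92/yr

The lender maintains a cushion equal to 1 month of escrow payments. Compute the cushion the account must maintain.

Municipal property tax = $7,854.24 annually
Flood insurance = $1,660.92 annually
Combined annual = $9,515.16
Monthly = $9,515.16 / 12 = $792.93
Required cushion = 1 × $792.93 = $792.93

$792.93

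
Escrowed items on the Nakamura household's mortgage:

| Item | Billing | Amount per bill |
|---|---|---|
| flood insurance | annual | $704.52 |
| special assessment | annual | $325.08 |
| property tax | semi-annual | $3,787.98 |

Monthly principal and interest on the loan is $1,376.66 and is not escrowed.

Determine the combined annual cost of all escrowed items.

$8,605.56

Flood insurance = $704.52 annually
Special assessment = $325.08 annually
Property tax = $3,787.98 × 2 = $7,575.96 annually
Total per year = $704.52 + $325.08 + $7,575.96 = $8,605.56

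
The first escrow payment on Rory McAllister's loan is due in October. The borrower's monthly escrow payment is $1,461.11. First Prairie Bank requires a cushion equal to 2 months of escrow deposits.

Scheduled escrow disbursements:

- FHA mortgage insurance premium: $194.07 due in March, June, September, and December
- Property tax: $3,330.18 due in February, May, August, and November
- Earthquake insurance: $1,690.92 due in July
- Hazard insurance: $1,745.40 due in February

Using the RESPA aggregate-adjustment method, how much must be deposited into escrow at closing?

Cushion = 2 × $1,461.11 = $2,922.22
Trial balance (start $0, +$1,461.11 each month, − disbursements):
  Oct: +$1,461.11 → $1,461.11
  Nov: +$1,461.11 − $3,330.18 → -$407.96
  Dec: +$1,461.11 − $194.07 → $859.08
  Jan: +$1,461.11 → $2,320.19
  Feb: +$1,461.11 − $5,075.58 → -$1,294.28
  Mar: +$1,461.11 − $194.07 → -$27.24
  Apr: +$1,461.11 → $1,433.87
  May: +$1,461.11 − $3,330.18 → -$435.20
  Jun: +$1,461.11 − $194.07 → $831.84
  Jul: +$1,461.11 − $1,690.92 → $602.03
  Aug: +$1,461.11 − $3,330.18 → -$1,267.04
  Sep: +$1,461.11 − $194.07 → $0.00
Lowest trial balance = -$1,294.28 (Feb)
Initial deposit = cushion − low point = $2,922.22 − (-$1,294.28) = $4,216.50

$4,216.50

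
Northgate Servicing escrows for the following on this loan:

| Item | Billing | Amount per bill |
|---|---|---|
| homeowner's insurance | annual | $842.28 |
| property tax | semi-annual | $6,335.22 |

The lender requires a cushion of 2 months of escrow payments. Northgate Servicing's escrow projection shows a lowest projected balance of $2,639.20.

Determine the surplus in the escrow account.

Homeowner's insurance: $842.28
Property tax: $6,335.22 × 2 = $12,670.44
Yearly total = $842.28 + $12,670.44 = $13,512.72
Monthly escrow = $13,512.72 / 12 = $1,126.06
Required cushion = 2 × $1,126.06 = $2,252.12
Surplus = $2,639.20 − $2,252.12 = $387.08

$387.08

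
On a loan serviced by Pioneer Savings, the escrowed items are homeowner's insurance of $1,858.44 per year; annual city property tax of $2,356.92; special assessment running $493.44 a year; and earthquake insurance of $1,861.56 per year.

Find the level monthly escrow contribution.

$547.53

Homeowner's insurance = $1,858.44 per year
City property tax = $2,356.92 per year
Special assessment = $493.44 per year
Earthquake insurance = $1,861.56 per year
Yearly total = $1,858.44 + $2,356.92 + $493.44 + $1,861.56 = $6,570.36
Base monthly escrow = $6,570.36 / 12 = $547.53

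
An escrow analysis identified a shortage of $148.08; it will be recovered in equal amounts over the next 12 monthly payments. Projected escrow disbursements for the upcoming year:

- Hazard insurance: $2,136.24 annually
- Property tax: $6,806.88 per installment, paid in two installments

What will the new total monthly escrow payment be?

Hazard insurance = $2,136.24/yr
Property tax = $6,806.88 × 2 = $13,613.76/yr
Combined annual = $2,136.24 + $13,613.76 = $15,750.00
Monthly = $15,750.00 / 12 = $1,312.50
Shortage spread = $148.08 ÷ 12 = $12.34/mo
Adjusted monthly = $1,312.50 + $12.34 = $1,324.84

$1,324.84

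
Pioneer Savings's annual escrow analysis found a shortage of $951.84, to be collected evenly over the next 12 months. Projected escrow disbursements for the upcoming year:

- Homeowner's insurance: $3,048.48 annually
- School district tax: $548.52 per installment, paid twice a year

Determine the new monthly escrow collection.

$424.78

Homeowner's insurance: $3,048.48 annually
School district tax: $548.52 × 2 = $1,097.04 annually
Total per year = $3,048.48 + $1,097.04 = $4,145.52
Monthly escrow = $4,145.52 / 12 = $345.46
Monthly shortage recovery: $951.84 ÷ 12 = $79.32
New monthly escrow = $345.46 + $79.32 = $424.78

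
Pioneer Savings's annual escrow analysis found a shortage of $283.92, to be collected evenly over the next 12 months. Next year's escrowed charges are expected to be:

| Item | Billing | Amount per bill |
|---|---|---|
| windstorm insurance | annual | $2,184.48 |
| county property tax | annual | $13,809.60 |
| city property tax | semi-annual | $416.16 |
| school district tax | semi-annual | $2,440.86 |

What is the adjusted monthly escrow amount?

$1,832.67

Windstorm insurance = $2,184.48/yr
County property tax = $13,809.60/yr
City property tax = $416.16 × 2 = $832.32/yr
School district tax = $2,440.86 × 2 = $4,881.72/yr
Yearly total = $2,184.48 + $13,809.60 + $832.32 + $4,881.72 = $21,708.12
Monthly = $21,708.12 ÷ 12 = $1,809.01
Monthly shortage recovery: $283.92 ÷ 12 = $23.66
New monthly escrow = $1,809.01 + $23.66 = $1,832.67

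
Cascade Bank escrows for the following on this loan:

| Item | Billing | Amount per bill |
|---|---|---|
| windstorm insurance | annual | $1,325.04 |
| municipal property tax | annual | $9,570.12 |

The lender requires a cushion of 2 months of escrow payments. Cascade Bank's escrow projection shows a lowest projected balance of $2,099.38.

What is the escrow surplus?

$283.52

Windstorm insurance: $1,325.04/yr
Municipal property tax: $9,570.12/yr
Yearly total = $10,895.16
Monthly escrow = $10,895.16 ÷ 12 = $907.93
Required reserve = 2 × $907.93 = $1,815.86
Excess over cushion: $2,099.38 − $1,815.86 = $283.52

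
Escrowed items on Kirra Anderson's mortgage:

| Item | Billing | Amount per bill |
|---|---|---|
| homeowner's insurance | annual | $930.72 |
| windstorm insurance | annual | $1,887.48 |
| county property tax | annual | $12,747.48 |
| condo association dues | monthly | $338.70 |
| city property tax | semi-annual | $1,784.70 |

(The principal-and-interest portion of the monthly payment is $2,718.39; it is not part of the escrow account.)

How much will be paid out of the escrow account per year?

Homeowner's insurance: $930.72 per year
Windstorm insurance: $1,887.48 per year
County property tax: $12,747.48 per year
Condo association dues: $338.70 × 12 = $4,064.40 per year
City property tax: $1,784.70 × 2 = $3,569.40 per year
Annual escrow total = $930.72 + $1,887.48 + $12,747.48 + $4,064.40 + $3,569.40 = $23,199.48

$23,199.48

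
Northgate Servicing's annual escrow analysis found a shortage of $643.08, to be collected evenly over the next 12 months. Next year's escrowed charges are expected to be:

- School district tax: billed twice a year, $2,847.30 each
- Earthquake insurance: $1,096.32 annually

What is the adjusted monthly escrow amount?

School district tax: $2,847.30 × 2 = $5,694.60 annually
Earthquake insurance: $1,096.32 annually
Total per year = $6,790.92
Per month = $6,790.92 / 12 = $565.91
Monthly shortage recovery: $643.08 ÷ 12 = $53.59
Adjusted monthly = $565.91 + $53.59 = $619.50

$619.50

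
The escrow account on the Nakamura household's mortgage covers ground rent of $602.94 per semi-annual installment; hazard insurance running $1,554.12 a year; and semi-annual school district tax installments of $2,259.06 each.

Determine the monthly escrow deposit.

$606.51

Ground rent — $602.94 × 2 = $1,205.88
Hazard insurance — $1,554.12
School district tax — $2,259.06 × 2 = $4,518.12
Total annual escrow = $1,205.88 + $1,554.12 + $4,518.12 = $7,278.12
Base monthly escrow = $7,278.12 / 12 = $606.51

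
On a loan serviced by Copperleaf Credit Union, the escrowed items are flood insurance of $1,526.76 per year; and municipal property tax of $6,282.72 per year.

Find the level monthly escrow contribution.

Flood insurance — $1,526.76/yr
Municipal property tax — $6,282.72/yr
Annual escrow total = $1,526.76 + $6,282.72 = $7,809.48
Per month = $7,809.48 / 12 = $650.79

$650.79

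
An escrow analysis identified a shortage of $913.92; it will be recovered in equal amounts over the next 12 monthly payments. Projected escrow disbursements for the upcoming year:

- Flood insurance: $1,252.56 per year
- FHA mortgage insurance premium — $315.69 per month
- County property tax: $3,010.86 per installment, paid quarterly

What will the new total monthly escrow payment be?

Flood insurance: $1,252.56 annually
FHA mortgage insurance premium: $315.69 × 12 = $3,788.28 annually
County property tax: $3,010.86 × 4 = $12,043.44 annually
Total per year = $1,252.56 + $3,788.28 + $12,043.44 = $17,084.28
Per month = $17,084.28 / 12 = $1,423.69
Shortage per month = $913.92 ÷ 12 = $76.16
Adjusted monthly = $1,423.69 + $76.16 = $1,499.85

$1,499.85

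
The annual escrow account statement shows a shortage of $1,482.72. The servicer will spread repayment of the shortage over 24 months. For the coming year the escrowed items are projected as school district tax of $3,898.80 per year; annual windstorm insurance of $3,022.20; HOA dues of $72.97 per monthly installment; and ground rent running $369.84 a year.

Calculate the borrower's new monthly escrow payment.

$742.32

School district tax — $3,898.80 annually
Windstorm insurance — $3,022.20 annually
HOA dues — $72.97 × 12 = $875.64 annually
Ground rent — $369.84 annually
Combined annual = $8,166.48
Monthly escrow = $8,166.48 / 12 = $680.54
Monthly shortage recovery: $1,482.72 ÷ 24 = $61.78
Adjusted monthly = $680.54 + $61.78 = $742.32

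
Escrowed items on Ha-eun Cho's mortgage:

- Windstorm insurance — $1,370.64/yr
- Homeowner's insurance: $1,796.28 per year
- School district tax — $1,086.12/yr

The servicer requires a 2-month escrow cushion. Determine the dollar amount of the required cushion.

$708.84

Windstorm insurance: $1,370.64
Homeowner's insurance: $1,796.28
School district tax: $1,086.12
Yearly total = $4,253.04
Monthly escrow = $4,253.04 / 12 = $354.42
Required cushion = 2 × $354.42 = $708.84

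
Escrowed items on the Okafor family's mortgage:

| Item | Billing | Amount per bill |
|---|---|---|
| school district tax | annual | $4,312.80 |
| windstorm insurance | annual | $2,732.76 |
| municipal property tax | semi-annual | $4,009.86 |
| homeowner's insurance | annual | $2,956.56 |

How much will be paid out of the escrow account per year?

$18,021.84

School district tax — $4,312.80 per year
Windstorm insurance — $2,732.76 per year
Municipal property tax — $4,009.86 × 2 = $8,019.72 per year
Homeowner's insurance — $2,956.56 per year
Combined annual = $18,021.84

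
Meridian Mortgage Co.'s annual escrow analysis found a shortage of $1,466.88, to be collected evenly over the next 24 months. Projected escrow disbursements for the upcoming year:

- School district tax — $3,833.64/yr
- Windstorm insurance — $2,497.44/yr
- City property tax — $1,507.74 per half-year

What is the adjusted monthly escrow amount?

$840.00

School district tax: $3,833.64
Windstorm insurance: $2,497.44
City property tax: $1,507.74 × 2 = $3,015.48
Annual escrow total = $3,833.64 + $2,497.44 + $3,015.48 = $9,346.56
Monthly escrow = $9,346.56 / 12 = $778.88
Shortage spread = $1,466.88 / 24 = $61.12/mo
New monthly escrow = $778.88 + $61.12 = $840.00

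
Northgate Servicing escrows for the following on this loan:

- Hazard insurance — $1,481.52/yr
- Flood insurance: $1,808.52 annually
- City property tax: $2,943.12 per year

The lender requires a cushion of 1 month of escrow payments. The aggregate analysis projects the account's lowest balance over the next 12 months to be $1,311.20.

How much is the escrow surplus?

Hazard insurance = $1,481.52 annually
Flood insurance = $1,808.52 annually
City property tax = $2,943.12 annually
Total per year = $6,233.16
Monthly = $6,233.16 / 12 = $519.43
Required reserve = 1 × $519.43 = $519.43
Surplus = $1,311.20 − $519.43 = $791.77

$791.77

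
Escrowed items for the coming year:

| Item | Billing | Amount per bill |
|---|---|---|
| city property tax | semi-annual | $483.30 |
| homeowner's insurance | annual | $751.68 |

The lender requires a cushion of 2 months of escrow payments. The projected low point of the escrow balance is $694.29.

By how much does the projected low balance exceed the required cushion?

$407.91

City property tax: $483.30 × 2 = $966.60
Homeowner's insurance: $751.68
Combined annual = $966.60 + $751.68 = $1,718.28
Monthly escrow = $1,718.28 / 12 = $143.19
Required reserve = 2 × $143.19 = $286.38
Surplus = $694.29 − $286.38 = $407.91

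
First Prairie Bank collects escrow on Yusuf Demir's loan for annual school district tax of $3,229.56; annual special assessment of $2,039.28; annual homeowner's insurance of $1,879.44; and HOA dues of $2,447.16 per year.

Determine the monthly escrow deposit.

$799.62

School district tax — $3,229.56
Special assessment — $2,039.28
Homeowner's insurance — $1,879.44
HOA dues — $2,447.16
Combined annual = $9,595.44
Base monthly escrow = $9,595.44 ÷ 12 = $799.62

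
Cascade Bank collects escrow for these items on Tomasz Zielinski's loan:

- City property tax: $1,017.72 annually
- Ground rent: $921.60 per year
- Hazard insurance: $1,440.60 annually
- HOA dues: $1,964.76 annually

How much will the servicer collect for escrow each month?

$445.39

City property tax = $1,017.72/yr
Ground rent = $921.60/yr
Hazard insurance = $1,440.60/yr
HOA dues = $1,964.76/yr
Total annual escrow = $1,017.72 + $921.60 + $1,440.60 + $1,964.76 = $5,344.68
Base monthly escrow = $5,344.68 ÷ 12 = $445.39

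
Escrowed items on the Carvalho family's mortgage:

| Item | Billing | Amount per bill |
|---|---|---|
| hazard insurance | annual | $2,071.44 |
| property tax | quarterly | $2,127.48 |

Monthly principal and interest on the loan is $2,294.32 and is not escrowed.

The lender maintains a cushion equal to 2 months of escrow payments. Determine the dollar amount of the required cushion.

$1,763.56

Hazard insurance = $2,071.44/yr
Property tax = $2,127.48 × 4 = $8,509.92/yr
Total per year = $2,071.44 + $8,509.92 = $10,581.36
Monthly = $10,581.36 ÷ 12 = $881.78
Required cushion = 2 × $881.78 = $1,763.56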